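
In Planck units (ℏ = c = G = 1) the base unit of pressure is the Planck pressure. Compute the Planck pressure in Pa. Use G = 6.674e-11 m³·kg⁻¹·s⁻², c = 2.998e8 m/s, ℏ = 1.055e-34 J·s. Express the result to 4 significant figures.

p_P = c⁷/(ℏG²)
  = 2.177e59 / 4.699e-55
  = 4.632e113 Pa

4.632e113 Pa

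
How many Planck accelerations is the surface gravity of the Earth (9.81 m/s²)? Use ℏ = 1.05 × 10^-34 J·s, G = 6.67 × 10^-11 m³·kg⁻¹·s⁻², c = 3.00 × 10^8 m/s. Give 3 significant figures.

Planck acceleration: a_P = √(c⁷/(ℏG)) = 5.59 × 10^51 m/s².
9.81 / 5.59 × 10^51 = 1.76 × 10^-51

1.76 × 10^-51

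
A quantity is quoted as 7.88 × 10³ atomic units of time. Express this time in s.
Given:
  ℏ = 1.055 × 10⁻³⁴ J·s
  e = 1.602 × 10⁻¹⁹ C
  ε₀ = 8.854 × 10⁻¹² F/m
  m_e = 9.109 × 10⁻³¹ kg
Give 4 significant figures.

1.909 × 10⁻¹³ s

One atomic unit of time: τ_au = (4πε₀)²ℏ³/(m_e e⁴) = 2.423 × 10⁻¹⁷ s.
7.88 × 10³ × 2.423 × 10⁻¹⁷ s = 1.909 × 10⁻¹³ s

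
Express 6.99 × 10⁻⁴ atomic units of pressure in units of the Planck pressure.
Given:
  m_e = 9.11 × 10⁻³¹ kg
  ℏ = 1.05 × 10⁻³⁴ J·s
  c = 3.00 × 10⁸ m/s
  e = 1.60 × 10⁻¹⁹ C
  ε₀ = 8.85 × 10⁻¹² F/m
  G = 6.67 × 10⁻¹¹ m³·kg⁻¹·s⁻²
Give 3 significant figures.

4.50 × 10⁻¹⁰⁴

atomic unit of pressure: P_au = E_h/a₀³ = m_e⁴e¹⁰/((4πε₀)⁵ℏ⁸) = 3.01 × 10¹³ Pa
Planck pressure: p_P = c⁷/(ℏG²) = 4.68 × 10¹¹³ Pa
6.99 × 10⁻⁴ × 3.01 × 10¹³ / 4.68 × 10¹¹³ = 4.50 × 10⁻¹⁰⁴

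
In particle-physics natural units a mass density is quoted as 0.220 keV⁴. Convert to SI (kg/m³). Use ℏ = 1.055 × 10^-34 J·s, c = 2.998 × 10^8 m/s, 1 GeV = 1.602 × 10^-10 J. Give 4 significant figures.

Mass density is [E]/(c²[L]³) = [E]⁴/(ℏ³c⁵).
1 GeV⁴ → 1/(ℏ³c⁵) × (1 GeV in J)⁴ = 2.316 × 10^20 kg/m³.
Convert the energy scale: 0.220 keV⁴ = 2.20 × 10^-25 GeV⁴.
Result: 2.20 × 10^-25 × 2.316 × 10^20 = 5.095 × 10^-5 kg/m³.

5.095 × 10^-5 kg/m³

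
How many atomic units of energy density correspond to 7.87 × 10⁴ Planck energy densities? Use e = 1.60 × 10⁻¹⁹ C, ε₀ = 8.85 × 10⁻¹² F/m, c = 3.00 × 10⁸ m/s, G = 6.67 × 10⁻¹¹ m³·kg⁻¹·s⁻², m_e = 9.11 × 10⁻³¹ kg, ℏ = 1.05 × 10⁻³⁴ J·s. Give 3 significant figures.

Planck energy density: u_P = c⁷/(ℏG²) = 4.68 × 10¹¹³ J/m³
atomic unit of energy density: u_au = E_h/a₀³ = m_e⁴e¹⁰/((4πε₀)⁵ℏ⁸) = 3.01 × 10¹³ J/m³
7.87 × 10⁴ × 4.68 × 10¹¹³ / 3.01 × 10¹³ = 1.22 × 10¹⁰⁵

1.22 × 10¹⁰⁵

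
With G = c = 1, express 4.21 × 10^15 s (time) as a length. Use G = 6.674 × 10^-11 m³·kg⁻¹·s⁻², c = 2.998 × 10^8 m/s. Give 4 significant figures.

1.262 × 10^24 m

Time → length via c.
4.21 × 10^15 s × (c) = 1.262 × 10^24 m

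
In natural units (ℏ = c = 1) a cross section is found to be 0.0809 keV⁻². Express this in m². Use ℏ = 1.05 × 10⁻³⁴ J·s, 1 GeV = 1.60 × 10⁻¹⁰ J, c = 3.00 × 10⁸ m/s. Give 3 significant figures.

3.14 × 10⁻²¹ m²

Area is [L]² = [E]⁻²·(ℏc)²; restore (ℏc)².
1 GeV⁻² → (ℏc)² × (1 GeV in J)⁻² = 3.88 × 10⁻³² m².
Convert the energy scale: 0.0809 keV⁻² = 8.09 × 10¹⁰ GeV⁻².
Result: 8.09 × 10¹⁰ × 3.88 × 10⁻³² = 3.14 × 10⁻²¹ m².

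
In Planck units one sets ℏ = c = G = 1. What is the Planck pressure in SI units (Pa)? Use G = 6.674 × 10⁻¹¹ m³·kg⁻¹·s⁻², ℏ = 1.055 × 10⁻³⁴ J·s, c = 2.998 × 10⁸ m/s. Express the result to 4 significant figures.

p_P = c⁷/(ℏG²)
  = 2.177 × 10⁵⁹ / 4.699 × 10⁻⁵⁵
  = 4.632 × 10¹¹³ Pa

4.632 × 10¹¹³ Pa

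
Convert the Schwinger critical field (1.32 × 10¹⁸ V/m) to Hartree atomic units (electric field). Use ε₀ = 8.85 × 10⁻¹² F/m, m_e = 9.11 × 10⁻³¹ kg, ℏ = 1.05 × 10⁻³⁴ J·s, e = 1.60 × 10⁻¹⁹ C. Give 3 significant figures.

atomic unit of electric field: E_au = E_h/(e a₀) = m_e²e⁵/((4πε₀)³ℏ⁴) = 5.20 × 10¹¹ V/m.
1.32 × 10¹⁸ / 5.20 × 10¹¹ = 2.54 × 10⁶

2.54 × 10⁶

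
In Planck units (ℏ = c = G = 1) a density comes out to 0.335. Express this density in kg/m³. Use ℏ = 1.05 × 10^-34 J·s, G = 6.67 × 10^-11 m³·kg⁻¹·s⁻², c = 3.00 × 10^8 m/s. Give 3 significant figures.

One Planck density: ρ_P = c⁵/(ℏG²) = 5.20 × 10^96 kg/m³.
0.335 × 5.20 × 10^96 kg/m³ = 1.74 × 10^96 kg/m³

1.74 × 10^96 kg/m³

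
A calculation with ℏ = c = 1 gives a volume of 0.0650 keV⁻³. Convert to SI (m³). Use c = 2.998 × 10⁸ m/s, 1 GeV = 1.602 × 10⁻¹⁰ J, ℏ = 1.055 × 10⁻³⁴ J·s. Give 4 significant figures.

Volume is [L]³ = [E]⁻³·(ℏc)³.
1 GeV⁻³ → (ℏc)³ × (1 GeV in J)⁻³ = 7.696 × 10⁻⁴⁸ m³.
Convert the energy scale: 0.0650 keV⁻³ = 6.50 × 10¹⁶ GeV⁻³.
Result: 6.50 × 10¹⁶ × 7.696 × 10⁻⁴⁸ = 5.002 × 10⁻³¹ m³.

5.002 × 10⁻³¹ m³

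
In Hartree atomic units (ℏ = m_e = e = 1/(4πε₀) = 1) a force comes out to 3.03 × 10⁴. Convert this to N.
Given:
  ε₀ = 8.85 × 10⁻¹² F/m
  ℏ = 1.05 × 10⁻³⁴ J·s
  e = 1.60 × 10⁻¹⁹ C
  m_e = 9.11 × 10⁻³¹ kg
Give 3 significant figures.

2.52 × 10⁻³ N

One atomic unit of force: F_au = E_h/a₀ = m_e²e⁶/((4πε₀)³ℏ⁴) = 8.33 × 10⁻⁸ N.
3.03 × 10⁴ × 8.33 × 10⁻⁸ N = 2.52 × 10⁻³ N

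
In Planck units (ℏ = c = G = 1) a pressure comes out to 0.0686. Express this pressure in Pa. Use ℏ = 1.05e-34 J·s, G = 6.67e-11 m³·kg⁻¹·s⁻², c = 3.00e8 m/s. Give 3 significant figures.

One Planck pressure: p_P = c⁷/(ℏG²) = 4.68e113 Pa.
0.0686 × 4.68e113 Pa = 3.21e112 Pa

3.21e112 Pa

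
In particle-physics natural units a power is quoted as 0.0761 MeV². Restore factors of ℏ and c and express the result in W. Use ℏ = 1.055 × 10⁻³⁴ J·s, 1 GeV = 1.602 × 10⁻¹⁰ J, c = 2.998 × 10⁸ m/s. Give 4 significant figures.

Power is [E]/[T] = [E]²/ℏ.
1 GeV² → 1/ℏ × (1 GeV in J)² = 2.433 × 10¹⁴ W.
Convert the energy scale: 0.0761 MeV² = 7.61 × 10⁻⁸ GeV².
Result: 7.61 × 10⁻⁸ × 2.433 × 10¹⁴ = 1.851 × 10⁷ W.

1.851 × 10⁷ W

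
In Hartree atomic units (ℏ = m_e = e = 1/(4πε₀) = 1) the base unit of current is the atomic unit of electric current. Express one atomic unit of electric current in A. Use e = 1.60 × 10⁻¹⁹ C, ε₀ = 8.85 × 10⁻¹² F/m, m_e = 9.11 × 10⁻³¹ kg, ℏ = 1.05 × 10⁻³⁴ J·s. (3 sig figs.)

I_au = e E_h/ℏ = m_e e⁵/((4πε₀)²ℏ³)
E_h = 4.38 × 10⁻¹⁸ J
e·E_h/ℏ = 6.67 × 10⁻³ A

6.67 × 10⁻³ A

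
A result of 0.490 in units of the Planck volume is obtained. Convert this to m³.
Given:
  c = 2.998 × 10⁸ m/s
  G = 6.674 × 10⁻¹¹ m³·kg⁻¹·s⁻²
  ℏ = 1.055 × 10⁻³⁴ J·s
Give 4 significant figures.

2.070 × 10⁻¹⁰⁵ m³

One Planck volume: V_P = (ℏG/c³)^(3/2) = 4.224 × 10⁻¹⁰⁵ m³.
0.490 × 4.224 × 10⁻¹⁰⁵ m³ = 2.070 × 10⁻¹⁰⁵ m³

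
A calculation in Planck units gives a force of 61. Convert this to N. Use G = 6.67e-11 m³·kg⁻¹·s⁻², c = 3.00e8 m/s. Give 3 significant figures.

One Planck force: F_P = c⁴/G = 1.21e44 N.
61 × 1.21e44 N = 7.41e45 N

7.41e45 N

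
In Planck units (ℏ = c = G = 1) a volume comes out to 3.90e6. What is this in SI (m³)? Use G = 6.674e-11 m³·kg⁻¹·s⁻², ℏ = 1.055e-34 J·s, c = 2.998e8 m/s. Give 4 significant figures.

1.647e-98 m³

One Planck volume: V_P = (ℏG/c³)^(3/2) = 4.224e-105 m³.
3.90e6 × 4.224e-105 m³ = 1.647e-98 m³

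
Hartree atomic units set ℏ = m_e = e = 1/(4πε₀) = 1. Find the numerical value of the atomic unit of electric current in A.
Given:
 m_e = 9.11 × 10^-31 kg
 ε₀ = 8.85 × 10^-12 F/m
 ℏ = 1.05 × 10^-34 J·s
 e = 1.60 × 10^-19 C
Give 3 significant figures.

6.67 × 10^-3 A

Dimensional analysis gives I_au = e E_h/ℏ = m_e e⁵/((4πε₀)²ℏ³).
E_h = 4.38 × 10^-18 J
e·E_h/ℏ = 6.67 × 10^-3 A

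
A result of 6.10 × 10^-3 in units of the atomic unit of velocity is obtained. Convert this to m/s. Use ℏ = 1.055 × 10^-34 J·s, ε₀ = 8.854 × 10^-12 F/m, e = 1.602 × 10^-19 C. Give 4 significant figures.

One atomic unit of velocity: v_au = e²/(4πε₀ℏ) = 2.186 × 10^6 m/s.
6.10 × 10^-3 × 2.186 × 10^6 m/s = 1.334 × 10^4 m/s

1.334 × 10^4 m/s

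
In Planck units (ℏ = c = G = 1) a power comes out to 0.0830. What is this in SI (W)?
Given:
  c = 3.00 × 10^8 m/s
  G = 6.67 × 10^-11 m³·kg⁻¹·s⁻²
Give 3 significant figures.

3.02 × 10^51 W

One Planck power: P_P = c⁵/G = 3.64 × 10^52 W.
0.0830 × 3.64 × 10^52 W = 3.02 × 10^51 W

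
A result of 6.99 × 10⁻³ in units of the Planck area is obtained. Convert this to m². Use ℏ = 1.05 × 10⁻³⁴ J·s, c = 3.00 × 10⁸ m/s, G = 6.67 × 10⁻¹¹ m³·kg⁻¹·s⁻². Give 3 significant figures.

1.81 × 10⁻⁷² m²

One Planck area: A_P = ℏG/c³ = 2.59 × 10⁻⁷⁰ m².
6.99 × 10⁻³ × 2.59 × 10⁻⁷⁰ m² = 1.81 × 10⁻⁷² m²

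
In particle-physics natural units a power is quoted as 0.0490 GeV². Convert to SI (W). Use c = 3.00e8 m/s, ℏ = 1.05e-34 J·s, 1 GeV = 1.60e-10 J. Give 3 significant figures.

Power is [E]/[T] = [E]²/ℏ.
1 GeV² → 1/ℏ × (1 GeV in J)² = 2.44e14 W.
Result: 0.0490 × 2.44e14 = 1.19e13 W.

1.19e13 W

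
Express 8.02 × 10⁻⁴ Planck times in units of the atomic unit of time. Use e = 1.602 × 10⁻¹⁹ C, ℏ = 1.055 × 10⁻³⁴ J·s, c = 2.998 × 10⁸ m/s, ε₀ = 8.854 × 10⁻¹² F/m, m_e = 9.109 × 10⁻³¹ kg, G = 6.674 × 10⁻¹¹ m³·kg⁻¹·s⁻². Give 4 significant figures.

1.785 × 10⁻³⁰

Planck time: t_P = √(ℏG/c⁵) = 5.392 × 10⁻⁴⁴ s
atomic unit of time: τ_au = (4πε₀)²ℏ³/(m_e e⁴) = 2.423 × 10⁻¹⁷ s
8.02 × 10⁻⁴ × 5.392 × 10⁻⁴⁴ / 2.423 × 10⁻¹⁷ = 1.785 × 10⁻³⁰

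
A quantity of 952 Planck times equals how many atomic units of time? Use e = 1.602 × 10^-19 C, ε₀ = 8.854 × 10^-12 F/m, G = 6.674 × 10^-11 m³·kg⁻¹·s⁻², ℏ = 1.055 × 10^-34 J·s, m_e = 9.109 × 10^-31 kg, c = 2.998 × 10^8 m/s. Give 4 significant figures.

Planck time: t_P = √(ℏG/c⁵) = 5.392 × 10^-44 s
atomic unit of time: τ_au = (4πε₀)²ℏ³/(m_e e⁴) = 2.423 × 10^-17 s
952 × 5.392 × 10^-44 / 2.423 × 10^-17 = 2.119 × 10^-24

2.119 × 10^-24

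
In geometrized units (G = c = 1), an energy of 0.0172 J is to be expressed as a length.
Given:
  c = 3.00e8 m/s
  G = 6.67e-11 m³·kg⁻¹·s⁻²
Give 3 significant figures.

1.42e-46 m

Energy → length via G/c⁴.
0.0172 J × (G/c⁴) = 1.42e-46 m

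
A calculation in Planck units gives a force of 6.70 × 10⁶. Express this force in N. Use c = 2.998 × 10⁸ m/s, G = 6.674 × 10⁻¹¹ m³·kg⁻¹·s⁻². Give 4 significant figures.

One Planck force: F_P = c⁴/G = 1.210 × 10⁴⁴ N.
6.70 × 10⁶ × 1.210 × 10⁴⁴ N = 8.110 × 10⁵⁰ N

8.110 × 10⁵⁰ N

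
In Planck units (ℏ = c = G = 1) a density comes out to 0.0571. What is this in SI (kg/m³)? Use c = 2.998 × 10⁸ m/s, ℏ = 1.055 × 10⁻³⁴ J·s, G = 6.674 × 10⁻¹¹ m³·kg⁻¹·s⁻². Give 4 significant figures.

One Planck density: ρ_P = c⁵/(ℏG²) = 5.154 × 10⁹⁶ kg/m³.
0.0571 × 5.154 × 10⁹⁶ kg/m³ = 2.943 × 10⁹⁵ kg/m³

2.943 × 10⁹⁵ kg/m³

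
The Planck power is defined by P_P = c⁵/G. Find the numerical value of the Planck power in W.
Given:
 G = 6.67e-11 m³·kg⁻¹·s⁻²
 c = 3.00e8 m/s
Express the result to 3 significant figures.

P_P = c⁵/G
  = 2.43e42 / 6.67e-11
  = 3.64e52 W

3.64e52 W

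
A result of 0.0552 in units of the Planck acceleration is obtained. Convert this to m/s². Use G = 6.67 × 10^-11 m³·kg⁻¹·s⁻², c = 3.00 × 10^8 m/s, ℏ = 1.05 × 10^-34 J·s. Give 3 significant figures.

3.08 × 10^50 m/s²

One Planck acceleration: a_P = √(c⁷/(ℏG)) = 5.59 × 10^51 m/s².
0.0552 × 5.59 × 10^51 m/s² = 3.08 × 10^50 m/s²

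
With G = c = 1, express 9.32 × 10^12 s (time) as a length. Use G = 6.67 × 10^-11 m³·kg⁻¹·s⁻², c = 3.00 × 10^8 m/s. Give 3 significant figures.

Time → length via c.
9.32 × 10^12 s × (c) = 2.80 × 10^21 m

2.80 × 10^21 m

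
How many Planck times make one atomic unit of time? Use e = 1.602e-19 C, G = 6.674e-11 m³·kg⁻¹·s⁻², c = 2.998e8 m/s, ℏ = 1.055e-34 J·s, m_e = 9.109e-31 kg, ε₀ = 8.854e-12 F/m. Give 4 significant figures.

atomic unit of time: τ_au = (4πε₀)²ℏ³/(m_e e⁴) = 2.423e-17 s
Planck time: t_P = √(ℏG/c⁵) = 5.392e-44 s
ratio = 2.423e-17 / 5.392e-44 = 4.494e26

4.494e26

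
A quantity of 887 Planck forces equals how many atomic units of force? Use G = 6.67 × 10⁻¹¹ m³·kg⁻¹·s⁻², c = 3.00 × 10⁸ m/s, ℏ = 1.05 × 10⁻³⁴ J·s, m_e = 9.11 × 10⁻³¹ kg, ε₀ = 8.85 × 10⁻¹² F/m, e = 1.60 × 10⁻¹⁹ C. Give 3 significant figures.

1.29 × 10⁵⁴

Planck force: F_P = c⁴/G = 1.21 × 10⁴⁴ N
atomic unit of force: F_au = E_h/a₀ = m_e²e⁶/((4πε₀)³ℏ⁴) = 8.33 × 10⁻⁸ N
887 × 1.21 × 10⁴⁴ / 8.33 × 10⁻⁸ = 1.29 × 10⁵⁴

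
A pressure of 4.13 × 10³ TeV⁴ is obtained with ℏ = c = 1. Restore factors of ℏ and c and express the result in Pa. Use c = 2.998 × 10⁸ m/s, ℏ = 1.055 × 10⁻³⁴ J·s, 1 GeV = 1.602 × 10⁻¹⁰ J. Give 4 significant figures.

Pressure is [E]/[L]³ = [E]⁴/(ℏc)³.
1 GeV⁴ → 1/(ℏc)³ × (1 GeV in J)⁴ = 2.082 × 10³⁷ Pa.
Convert the energy scale: 4.13 × 10³ TeV⁴ = 4.13 × 10¹⁵ GeV⁴.
Result: 4.13 × 10¹⁵ × 2.082 × 10³⁷ = 8.597 × 10⁵² Pa.

8.597 × 10⁵² Pa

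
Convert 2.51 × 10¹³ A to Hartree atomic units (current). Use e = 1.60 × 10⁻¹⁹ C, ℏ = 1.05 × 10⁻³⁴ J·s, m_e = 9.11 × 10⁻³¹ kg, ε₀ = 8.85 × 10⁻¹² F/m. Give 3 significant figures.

atomic unit of electric current: I_au = e E_h/ℏ = m_e e⁵/((4πε₀)²ℏ³) = 6.67 × 10⁻³ A.
2.51 × 10¹³ / 6.67 × 10⁻³ = 3.76 × 10¹⁵

3.76 × 10¹⁵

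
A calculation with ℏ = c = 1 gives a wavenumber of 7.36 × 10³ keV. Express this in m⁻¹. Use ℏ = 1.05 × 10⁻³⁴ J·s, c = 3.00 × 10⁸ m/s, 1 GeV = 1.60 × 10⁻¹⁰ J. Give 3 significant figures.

3.74 × 10¹³ m⁻¹

Inverse length is [E]/(ℏc).
1 GeV → 1/(ℏc) × (1 GeV in J) = 5.08 × 10¹⁵ m⁻¹.
Convert the energy scale: 7.36 × 10³ keV = 7.36 × 10⁻³ GeV.
Result: 7.36 × 10⁻³ × 5.08 × 10¹⁵ = 3.74 × 10¹³ m⁻¹.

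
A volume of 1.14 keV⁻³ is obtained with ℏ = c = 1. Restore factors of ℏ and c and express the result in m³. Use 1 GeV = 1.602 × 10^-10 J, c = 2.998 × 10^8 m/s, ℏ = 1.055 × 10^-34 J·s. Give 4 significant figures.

Volume is [L]³ = [E]⁻³·(ℏc)³.
1 GeV⁻³ → (ℏc)³ × (1 GeV in J)⁻³ = 7.696 × 10^-48 m³.
Convert the energy scale: 1.14 keV⁻³ = 1.14 × 10^18 GeV⁻³.
Result: 1.14 × 10^18 × 7.696 × 10^-48 = 8.773 × 10^-30 m³.

8.773 × 10^-30 m³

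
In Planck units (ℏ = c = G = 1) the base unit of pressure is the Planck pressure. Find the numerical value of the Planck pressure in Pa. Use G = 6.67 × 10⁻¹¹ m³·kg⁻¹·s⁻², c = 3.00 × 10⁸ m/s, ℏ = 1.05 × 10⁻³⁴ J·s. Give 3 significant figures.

p_P = c⁷/(ℏG²)
  = 2.19 × 10⁵⁹ / 4.67 × 10⁻⁵⁵
  = 4.68 × 10¹¹³ Pa

4.68 × 10¹¹³ Pa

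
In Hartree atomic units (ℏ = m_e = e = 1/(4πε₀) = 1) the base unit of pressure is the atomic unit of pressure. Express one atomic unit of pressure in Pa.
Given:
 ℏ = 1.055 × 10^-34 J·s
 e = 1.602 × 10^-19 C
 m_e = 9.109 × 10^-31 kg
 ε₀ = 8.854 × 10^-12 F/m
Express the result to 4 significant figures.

P_au = E_h/a₀³ = m_e⁴e¹⁰/((4πε₀)⁵ℏ⁸)
E_h = 4.354 × 10^-18 J
a₀ = 5.297 × 10^-11 m
E_h/a₀³ = 2.929 × 10^13 Pa

2.929 × 10^13 Pa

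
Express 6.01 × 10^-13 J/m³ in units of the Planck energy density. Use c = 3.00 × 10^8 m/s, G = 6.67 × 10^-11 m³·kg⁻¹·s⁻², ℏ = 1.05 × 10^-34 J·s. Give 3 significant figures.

1.28 × 10^-126

Planck energy density: u_P = c⁷/(ℏG²) = 4.68 × 10^113 J/m³.
6.01 × 10^-13 / 4.68 × 10^113 = 1.28 × 10^-126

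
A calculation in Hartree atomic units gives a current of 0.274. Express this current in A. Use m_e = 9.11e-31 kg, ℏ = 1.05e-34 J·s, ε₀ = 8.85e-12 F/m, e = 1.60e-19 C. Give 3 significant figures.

One atomic unit of electric current: I_au = e E_h/ℏ = m_e e⁵/((4πε₀)²ℏ³) = 6.67e-3 A.
0.274 × 6.67e-3 A = 1.83e-3 A

1.83e-3 A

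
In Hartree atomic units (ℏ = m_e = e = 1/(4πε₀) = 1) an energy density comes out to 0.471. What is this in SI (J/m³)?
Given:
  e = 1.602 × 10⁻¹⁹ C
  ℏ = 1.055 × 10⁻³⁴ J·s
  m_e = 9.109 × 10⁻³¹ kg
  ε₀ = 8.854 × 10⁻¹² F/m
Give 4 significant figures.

1.380 × 10¹³ J/m³

One atomic unit of energy density: u_au = E_h/a₀³ = m_e⁴e¹⁰/((4πε₀)⁵ℏ⁸) = 2.929 × 10¹³ J/m³.
0.471 × 2.929 × 10¹³ J/m³ = 1.380 × 10¹³ J/m³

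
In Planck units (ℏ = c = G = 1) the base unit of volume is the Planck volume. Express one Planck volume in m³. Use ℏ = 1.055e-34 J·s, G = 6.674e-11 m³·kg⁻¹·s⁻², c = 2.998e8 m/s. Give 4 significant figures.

4.224e-105 m³

V_P = (ℏG/c³)^(3/2)
  = √(1.784e-209)
  = 4.224e-105 m³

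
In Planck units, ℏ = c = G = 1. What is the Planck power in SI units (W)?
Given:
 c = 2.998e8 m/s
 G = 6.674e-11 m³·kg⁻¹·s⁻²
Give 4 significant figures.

The unique combination of the constants set to 1 with dimensions of power is P_P = c⁵/G.
  = 2.422e42 / 6.674e-11
  = 3.629e52 W

3.629e52 W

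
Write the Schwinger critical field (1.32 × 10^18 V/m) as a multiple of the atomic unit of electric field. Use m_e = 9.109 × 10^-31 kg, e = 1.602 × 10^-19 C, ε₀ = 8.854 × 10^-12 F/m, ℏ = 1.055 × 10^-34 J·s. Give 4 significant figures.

2.573 × 10^6

atomic unit of electric field: E_au = E_h/(e a₀) = m_e²e⁵/((4πε₀)³ℏ⁴) = 5.131 × 10^11 V/m.
1.32 × 10^18 / 5.131 × 10^11 = 2.573 × 10^6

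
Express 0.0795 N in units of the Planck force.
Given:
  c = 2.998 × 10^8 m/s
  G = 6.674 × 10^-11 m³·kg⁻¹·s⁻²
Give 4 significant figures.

6.568 × 10^-46

Planck force: F_P = c⁴/G = 1.210 × 10^44 N.
0.0795 / 1.210 × 10^44 = 6.568 × 10^-46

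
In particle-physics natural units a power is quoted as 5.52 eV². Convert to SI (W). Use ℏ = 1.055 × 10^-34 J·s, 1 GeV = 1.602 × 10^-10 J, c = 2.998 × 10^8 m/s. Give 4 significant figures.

Power is [E]/[T] = [E]²/ℏ.
1 GeV² → 1/ℏ × (1 GeV in J)² = 2.433 × 10^14 W.
Convert the energy scale: 5.52 eV² = 5.52 × 10^-18 GeV².
Result: 5.52 × 10^-18 × 2.433 × 10^14 = 1.343 × 10^-3 W.

1.343 × 10^-3 W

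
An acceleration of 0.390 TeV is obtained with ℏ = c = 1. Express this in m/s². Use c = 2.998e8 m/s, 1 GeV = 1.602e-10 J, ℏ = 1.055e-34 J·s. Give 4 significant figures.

1.775e35 m/s²

Acceleration is [L]/[T]² = c·[E]/ℏ.
1 GeV → c/ℏ × (1 GeV in J) = 4.552e32 m/s².
Convert the energy scale: 0.390 TeV = 390 GeV.
Result: 390 × 4.552e32 = 1.775e35 m/s².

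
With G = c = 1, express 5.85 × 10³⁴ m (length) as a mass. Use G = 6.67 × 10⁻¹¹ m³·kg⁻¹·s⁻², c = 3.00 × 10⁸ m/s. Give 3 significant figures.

Length → mass via c²/G.
5.85 × 10³⁴ m × (c²/G) = 7.89 × 10⁶¹ kg

7.89 × 10⁶¹ kg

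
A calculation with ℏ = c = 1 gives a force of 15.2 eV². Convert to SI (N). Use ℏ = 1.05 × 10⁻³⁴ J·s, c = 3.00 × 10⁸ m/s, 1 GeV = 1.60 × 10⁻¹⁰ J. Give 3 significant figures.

Force is [E]/[L] = [E]²/(ℏc); restore (ℏc)⁻¹.
1 GeV² → 1/(ℏc) × (1 GeV in J)² = 8.13 × 10⁵ N.
Convert the energy scale: 15.2 eV² = 1.52 × 10⁻¹⁷ GeV².
Result: 1.52 × 10⁻¹⁷ × 8.13 × 10⁵ = 1.24 × 10⁻¹¹ N.

1.24 × 10⁻¹¹ N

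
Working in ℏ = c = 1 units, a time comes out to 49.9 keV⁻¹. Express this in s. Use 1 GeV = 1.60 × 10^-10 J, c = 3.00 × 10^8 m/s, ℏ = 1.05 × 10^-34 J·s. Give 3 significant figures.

A time is [E]⁻¹ in ℏ=c=1; restore one factor of ℏ.
1 GeV⁻¹ → ℏ × (1 GeV in J)⁻¹ = 6.56 × 10^-25 s.
Convert the energy scale: 49.9 keV⁻¹ = 4.99 × 10^7 GeV⁻¹.
Result: 4.99 × 10^7 × 6.56 × 10^-25 = 3.27 × 10^-17 s.

3.27 × 10^-17 s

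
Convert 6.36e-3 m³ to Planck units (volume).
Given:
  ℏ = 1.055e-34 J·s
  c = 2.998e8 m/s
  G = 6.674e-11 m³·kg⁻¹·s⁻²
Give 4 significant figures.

Planck volume: V_P = (ℏG/c³)^(3/2) = 4.224e-105 m³.
6.36e-3 / 4.224e-105 = 1.506e102

1.506e102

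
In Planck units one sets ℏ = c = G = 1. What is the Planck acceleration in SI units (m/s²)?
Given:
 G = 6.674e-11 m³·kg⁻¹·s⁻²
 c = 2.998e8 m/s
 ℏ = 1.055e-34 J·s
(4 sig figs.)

a_P = √(c⁷/(ℏG))
  = √(3.092e103)
  = 5.560e51 m/s²

5.560e51 m/s²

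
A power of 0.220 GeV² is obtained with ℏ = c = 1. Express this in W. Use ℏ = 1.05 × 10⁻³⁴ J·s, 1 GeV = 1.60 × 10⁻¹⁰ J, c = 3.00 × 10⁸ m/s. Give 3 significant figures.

5.36 × 10¹³ W

Power is [E]/[T] = [E]²/ℏ.
1 GeV² → 1/ℏ × (1 GeV in J)² = 2.44 × 10¹⁴ W.
Result: 0.220 × 2.44 × 10¹⁴ = 5.36 × 10¹³ W.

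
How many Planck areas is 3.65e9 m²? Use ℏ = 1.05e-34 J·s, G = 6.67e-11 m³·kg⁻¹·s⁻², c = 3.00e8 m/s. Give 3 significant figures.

Planck area: A_P = ℏG/c³ = 2.59e-70 m².
3.65e9 / 2.59e-70 = 1.41e79

1.41e79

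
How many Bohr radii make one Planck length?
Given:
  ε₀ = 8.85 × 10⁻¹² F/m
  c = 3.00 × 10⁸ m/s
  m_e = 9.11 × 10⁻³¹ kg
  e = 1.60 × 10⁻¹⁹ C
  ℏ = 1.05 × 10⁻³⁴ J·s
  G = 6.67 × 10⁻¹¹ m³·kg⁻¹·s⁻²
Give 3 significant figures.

3.06 × 10⁻²⁵

Planck length: ℓ_P = √(ℏG/c³) = 1.61 × 10⁻³⁵ m
Bohr radius: a₀ = 4πε₀ℏ²/(m_e e²) = 5.26 × 10⁻¹¹ m
ratio = 1.61 × 10⁻³⁵ / 5.26 × 10⁻¹¹ = 3.06 × 10⁻²⁵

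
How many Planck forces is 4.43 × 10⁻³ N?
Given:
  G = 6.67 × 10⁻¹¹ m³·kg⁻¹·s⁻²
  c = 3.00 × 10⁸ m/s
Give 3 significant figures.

Planck force: F_P = c⁴/G = 1.21 × 10⁴⁴ N.
4.43 × 10⁻³ / 1.21 × 10⁴⁴ = 3.65 × 10⁻⁴⁷

3.65 × 10⁻⁴⁷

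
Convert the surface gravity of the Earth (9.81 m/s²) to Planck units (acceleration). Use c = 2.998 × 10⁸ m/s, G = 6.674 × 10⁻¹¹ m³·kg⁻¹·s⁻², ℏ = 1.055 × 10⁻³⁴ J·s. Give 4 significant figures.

Planck acceleration: a_P = √(c⁷/(ℏG)) = 5.560 × 10⁵¹ m/s².
9.81 / 5.560 × 10⁵¹ = 1.764 × 10⁻⁵¹

1.764 × 10⁻⁵¹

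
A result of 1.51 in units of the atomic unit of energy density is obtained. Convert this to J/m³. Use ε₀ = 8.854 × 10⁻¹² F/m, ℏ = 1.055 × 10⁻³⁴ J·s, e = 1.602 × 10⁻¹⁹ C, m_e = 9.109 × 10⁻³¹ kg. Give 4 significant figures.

4.423 × 10¹³ J/m³

One atomic unit of energy density: u_au = E_h/a₀³ = m_e⁴e¹⁰/((4πε₀)⁵ℏ⁸) = 2.929 × 10¹³ J/m³.
1.51 × 2.929 × 10¹³ J/m³ = 4.423 × 10¹³ J/m³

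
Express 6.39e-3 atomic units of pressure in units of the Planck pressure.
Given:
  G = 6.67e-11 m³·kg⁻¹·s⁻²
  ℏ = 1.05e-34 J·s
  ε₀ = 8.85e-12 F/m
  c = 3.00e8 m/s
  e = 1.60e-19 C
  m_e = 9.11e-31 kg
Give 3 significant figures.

atomic unit of pressure: P_au = E_h/a₀³ = m_e⁴e¹⁰/((4πε₀)⁵ℏ⁸) = 3.01e13 Pa
Planck pressure: p_P = c⁷/(ℏG²) = 4.68e113 Pa
6.39e-3 × 3.01e13 / 4.68e113 = 4.11e-103

4.11e-103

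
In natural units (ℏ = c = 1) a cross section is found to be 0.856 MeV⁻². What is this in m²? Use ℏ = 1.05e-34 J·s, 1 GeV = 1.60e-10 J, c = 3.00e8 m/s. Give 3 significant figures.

Area is [L]² = [E]⁻²·(ℏc)²; restore (ℏc)².
1 GeV⁻² → (ℏc)² × (1 GeV in J)⁻² = 3.88e-32 m².
Convert the energy scale: 0.856 MeV⁻² = 8.56e5 GeV⁻².
Result: 8.56e5 × 3.88e-32 = 3.32e-26 m².

3.32e-26 m²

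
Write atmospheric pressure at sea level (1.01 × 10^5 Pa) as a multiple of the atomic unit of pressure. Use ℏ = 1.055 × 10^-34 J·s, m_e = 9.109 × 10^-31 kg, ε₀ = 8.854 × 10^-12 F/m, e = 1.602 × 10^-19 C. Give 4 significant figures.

atomic unit of pressure: P_au = E_h/a₀³ = m_e⁴e¹⁰/((4πε₀)⁵ℏ⁸) = 2.929 × 10^13 Pa.
1.01 × 10^5 / 2.929 × 10^13 = 3.448 × 10^-9

3.448 × 10^-9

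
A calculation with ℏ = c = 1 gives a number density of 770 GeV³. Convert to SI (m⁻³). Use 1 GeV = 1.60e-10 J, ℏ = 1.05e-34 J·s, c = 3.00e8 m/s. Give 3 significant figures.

1.01e50 m⁻³

Number density is [L]⁻³ = [E]³/(ℏc)³.
1 GeV³ → 1/(ℏc)³ × (1 GeV in J)³ = 1.31e47 m⁻³.
Result: 770 × 1.31e47 = 1.01e50 m⁻³.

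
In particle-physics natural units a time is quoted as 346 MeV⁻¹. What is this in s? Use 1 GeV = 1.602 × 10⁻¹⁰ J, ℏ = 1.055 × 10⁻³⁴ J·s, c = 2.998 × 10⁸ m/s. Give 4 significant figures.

2.279 × 10⁻¹⁹ s

A time is [E]⁻¹ in ℏ=c=1; restore one factor of ℏ.
1 GeV⁻¹ → ℏ × (1 GeV in J)⁻¹ = 6.586 × 10⁻²⁵ s.
Convert the energy scale: 346 MeV⁻¹ = 3.46 × 10⁵ GeV⁻¹.
Result: 3.46 × 10⁵ × 6.586 × 10⁻²⁵ = 2.279 × 10⁻¹⁹ s.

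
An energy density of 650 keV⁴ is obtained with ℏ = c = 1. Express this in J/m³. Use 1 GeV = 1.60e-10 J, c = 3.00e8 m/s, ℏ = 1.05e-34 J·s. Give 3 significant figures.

1.36e16 J/m³

[E]/[L]³ = [E]⁴/(ℏc)³; restore (ℏc)⁻³.
1 GeV⁴ → 1/(ℏc)³ × (1 GeV in J)⁴ = 2.10e37 J/m³.
Convert the energy scale: 650 keV⁴ = 6.50e-22 GeV⁴.
Result: 6.50e-22 × 2.10e37 = 1.36e16 J/m³.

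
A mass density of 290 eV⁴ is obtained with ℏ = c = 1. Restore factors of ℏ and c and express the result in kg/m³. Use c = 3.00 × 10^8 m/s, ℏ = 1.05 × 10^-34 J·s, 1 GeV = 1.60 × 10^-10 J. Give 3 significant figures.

6.76 × 10^-14 kg/m³

Mass density is [E]/(c²[L]³) = [E]⁴/(ℏ³c⁵).
1 GeV⁴ → 1/(ℏ³c⁵) × (1 GeV in J)⁴ = 2.33 × 10^20 kg/m³.
Convert the energy scale: 290 eV⁴ = 2.90 × 10^-34 GeV⁴.
Result: 2.90 × 10^-34 × 2.33 × 10^20 = 6.76 × 10^-14 kg/m³.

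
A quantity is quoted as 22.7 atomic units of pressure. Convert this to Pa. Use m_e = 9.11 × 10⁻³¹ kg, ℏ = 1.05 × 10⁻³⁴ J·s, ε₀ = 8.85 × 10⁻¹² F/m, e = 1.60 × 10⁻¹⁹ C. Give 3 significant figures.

6.84 × 10¹⁴ Pa

One atomic unit of pressure: P_au = E_h/a₀³ = m_e⁴e¹⁰/((4πε₀)⁵ℏ⁸) = 3.01 × 10¹³ Pa.
22.7 × 3.01 × 10¹³ Pa = 6.84 × 10¹⁴ Pa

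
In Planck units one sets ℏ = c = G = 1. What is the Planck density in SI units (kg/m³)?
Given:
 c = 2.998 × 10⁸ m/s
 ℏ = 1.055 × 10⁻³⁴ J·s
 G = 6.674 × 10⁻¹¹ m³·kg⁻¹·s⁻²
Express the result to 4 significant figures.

ρ_P = c⁵/(ℏG²)
  = 2.422 × 10⁴² / 4.699 × 10⁻⁵⁵
  = 5.154 × 10⁹⁶ kg/m³

5.154 × 10⁹⁶ kg/m³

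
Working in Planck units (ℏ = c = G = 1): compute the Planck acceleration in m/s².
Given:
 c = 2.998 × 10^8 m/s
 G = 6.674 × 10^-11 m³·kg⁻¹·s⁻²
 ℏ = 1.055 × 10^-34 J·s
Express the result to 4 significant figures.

Dimensional analysis gives a_P = √(c⁷/(ℏG)).
  = √(3.092 × 10^103)
  = 5.560 × 10^51 m/s²

5.560 × 10^51 m/s²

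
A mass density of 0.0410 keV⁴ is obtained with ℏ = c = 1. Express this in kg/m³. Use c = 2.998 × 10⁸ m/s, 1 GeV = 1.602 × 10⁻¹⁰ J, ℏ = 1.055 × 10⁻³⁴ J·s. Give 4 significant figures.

Mass density is [E]/(c²[L]³) = [E]⁴/(ℏ³c⁵).
1 GeV⁴ → 1/(ℏ³c⁵) × (1 GeV in J)⁴ = 2.316 × 10²⁰ kg/m³.
Convert the energy scale: 0.0410 keV⁴ = 4.10 × 10⁻²⁶ GeV⁴.
Result: 4.10 × 10⁻²⁶ × 2.316 × 10²⁰ = 9.496 × 10⁻⁶ kg/m³.

9.496 × 10⁻⁶ kg/m³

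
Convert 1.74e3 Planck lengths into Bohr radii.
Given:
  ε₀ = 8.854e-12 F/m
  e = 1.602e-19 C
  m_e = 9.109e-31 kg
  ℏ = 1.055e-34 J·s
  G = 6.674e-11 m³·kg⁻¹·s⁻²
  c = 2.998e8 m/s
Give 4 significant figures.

5.310e-22

Planck length: ℓ_P = √(ℏG/c³) = 1.616e-35 m
Bohr radius: a₀ = 4πε₀ℏ²/(m_e e²) = 5.297e-11 m
1.74e3 × 1.616e-35 / 5.297e-11 = 5.310e-22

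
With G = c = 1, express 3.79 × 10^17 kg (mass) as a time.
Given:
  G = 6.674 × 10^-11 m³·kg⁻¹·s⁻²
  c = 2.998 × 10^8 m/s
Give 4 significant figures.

9.387 × 10^-19 s

Mass → time via G/c³.
3.79 × 10^17 kg × (G/c³) = 9.387 × 10^-19 s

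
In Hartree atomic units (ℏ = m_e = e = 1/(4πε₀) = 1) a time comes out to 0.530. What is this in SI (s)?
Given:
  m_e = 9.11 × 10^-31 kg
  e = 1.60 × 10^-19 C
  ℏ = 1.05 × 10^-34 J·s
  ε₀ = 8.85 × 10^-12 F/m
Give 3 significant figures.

One atomic unit of time: τ_au = (4πε₀)²ℏ³/(m_e e⁴) = 2.40 × 10^-17 s.
0.530 × 2.40 × 10^-17 s = 1.27 × 10^-17 s

1.27 × 10^-17 s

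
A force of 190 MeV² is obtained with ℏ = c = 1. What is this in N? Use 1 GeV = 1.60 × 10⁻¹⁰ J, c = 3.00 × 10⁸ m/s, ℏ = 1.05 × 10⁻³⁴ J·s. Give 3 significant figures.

154 N

Force is [E]/[L] = [E]²/(ℏc); restore (ℏc)⁻¹.
1 GeV² → 1/(ℏc) × (1 GeV in J)² = 8.13 × 10⁵ N.
Convert the energy scale: 190 MeV² = 1.90 × 10⁻⁴ GeV².
Result: 1.90 × 10⁻⁴ × 8.13 × 10⁵ = 154 N.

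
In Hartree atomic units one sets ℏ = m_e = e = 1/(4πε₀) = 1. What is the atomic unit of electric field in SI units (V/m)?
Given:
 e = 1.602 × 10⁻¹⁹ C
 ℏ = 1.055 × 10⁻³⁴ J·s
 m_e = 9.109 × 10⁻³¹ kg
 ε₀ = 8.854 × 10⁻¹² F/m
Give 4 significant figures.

5.131 × 10¹¹ V/m

E_au = E_h/(e a₀) = m_e²e⁵/((4πε₀)³ℏ⁴)
E_h = 4.354 × 10⁻¹⁸ J
a₀ = 5.297 × 10⁻¹¹ m
E_h/(e·a₀) = 5.131 × 10¹¹ V/m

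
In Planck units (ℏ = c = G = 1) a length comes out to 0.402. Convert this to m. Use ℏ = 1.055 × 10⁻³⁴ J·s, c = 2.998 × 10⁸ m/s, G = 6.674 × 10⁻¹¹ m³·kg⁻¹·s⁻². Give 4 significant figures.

6.498 × 10⁻³⁶ m

One Planck length: ℓ_P = √(ℏG/c³) = 1.616 × 10⁻³⁵ m.
0.402 × 1.616 × 10⁻³⁵ m = 6.498 × 10⁻³⁶ m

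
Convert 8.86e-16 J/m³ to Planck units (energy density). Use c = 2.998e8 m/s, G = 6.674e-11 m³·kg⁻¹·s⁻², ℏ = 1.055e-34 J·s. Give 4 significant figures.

Planck energy density: u_P = c⁷/(ℏG²) = 4.632e113 J/m³.
8.86e-16 / 4.632e113 = 1.913e-129

1.913e-129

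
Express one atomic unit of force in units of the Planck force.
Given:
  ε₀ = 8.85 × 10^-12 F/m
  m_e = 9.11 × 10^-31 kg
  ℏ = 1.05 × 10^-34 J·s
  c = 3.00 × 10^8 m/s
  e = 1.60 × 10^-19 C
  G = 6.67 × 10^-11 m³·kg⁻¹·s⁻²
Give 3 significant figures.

6.86 × 10^-52

atomic unit of force: F_au = E_h/a₀ = m_e²e⁶/((4πε₀)³ℏ⁴) = 8.33 × 10^-8 N
Planck force: F_P = c⁴/G = 1.21 × 10^44 N
ratio = 8.33 × 10^-8 / 1.21 × 10^44 = 6.86 × 10^-52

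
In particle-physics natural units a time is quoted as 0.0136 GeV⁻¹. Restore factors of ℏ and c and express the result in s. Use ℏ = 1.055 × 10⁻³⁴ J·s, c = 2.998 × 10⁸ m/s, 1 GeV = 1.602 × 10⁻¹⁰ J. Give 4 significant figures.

8.956 × 10⁻²⁷ s

A time is [E]⁻¹ in ℏ=c=1; restore one factor of ℏ.
1 GeV⁻¹ → ℏ × (1 GeV in J)⁻¹ = 6.586 × 10⁻²⁵ s.
Result: 0.0136 × 6.586 × 10⁻²⁵ = 8.956 × 10⁻²⁷ s.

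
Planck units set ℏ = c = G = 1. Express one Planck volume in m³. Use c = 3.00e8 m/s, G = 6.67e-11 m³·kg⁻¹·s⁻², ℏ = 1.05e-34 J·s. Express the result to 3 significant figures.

4.18e-105 m³

The unique combination of the constants set to 1 with dimensions of volume is V_P = (ℏG/c³)^(3/2).
  = √(1.75e-209)
  = 4.18e-105 m³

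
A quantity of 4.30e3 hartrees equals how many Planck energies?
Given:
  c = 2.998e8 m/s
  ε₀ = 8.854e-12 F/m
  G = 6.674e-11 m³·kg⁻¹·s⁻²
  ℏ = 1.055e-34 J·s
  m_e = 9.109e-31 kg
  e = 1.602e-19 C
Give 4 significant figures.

hartree: E_h = m_e e⁴/(4πε₀ℏ)² = 4.354e-18 J
Planck energy: E_P = √(ℏc⁵/G) = 1.957e9 J
4.30e3 × 4.354e-18 / 1.957e9 = 9.569e-24

9.569e-24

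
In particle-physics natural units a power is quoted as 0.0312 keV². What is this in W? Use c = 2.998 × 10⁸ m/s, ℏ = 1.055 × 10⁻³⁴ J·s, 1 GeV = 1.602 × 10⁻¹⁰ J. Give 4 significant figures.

Power is [E]/[T] = [E]²/ℏ.
1 GeV² → 1/ℏ × (1 GeV in J)² = 2.433 × 10¹⁴ W.
Convert the energy scale: 0.0312 keV² = 3.12 × 10⁻¹⁴ GeV².
Result: 3.12 × 10⁻¹⁴ × 2.433 × 10¹⁴ = 7.590 W.

7.590 W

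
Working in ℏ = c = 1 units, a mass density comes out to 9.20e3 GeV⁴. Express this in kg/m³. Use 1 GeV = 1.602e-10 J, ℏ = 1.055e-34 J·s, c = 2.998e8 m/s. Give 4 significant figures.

2.131e24 kg/m³

Mass density is [E]/(c²[L]³) = [E]⁴/(ℏ³c⁵).
1 GeV⁴ → 1/(ℏ³c⁵) × (1 GeV in J)⁴ = 2.316e20 kg/m³.
Result: 9.20e3 × 2.316e20 = 2.131e24 kg/m³.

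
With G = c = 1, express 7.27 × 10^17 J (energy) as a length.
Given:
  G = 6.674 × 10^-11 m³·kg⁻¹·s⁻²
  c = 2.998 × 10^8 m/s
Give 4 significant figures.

Energy → length via G/c⁴.
7.27 × 10^17 J × (G/c⁴) = 6.006 × 10^-27 m

6.006 × 10^-27 m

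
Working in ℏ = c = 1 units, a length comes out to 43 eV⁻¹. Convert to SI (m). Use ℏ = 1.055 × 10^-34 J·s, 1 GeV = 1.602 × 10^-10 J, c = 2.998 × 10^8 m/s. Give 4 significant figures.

A length is [E]⁻¹ in ℏ=c=1; restore one factor of ℏc.
1 GeV⁻¹ → ℏc × (1 GeV in J)⁻¹ = 1.974 × 10^-16 m.
Convert the energy scale: 43 eV⁻¹ = 4.30 × 10^10 GeV⁻¹.
Result: 4.30 × 10^10 × 1.974 × 10^-16 = 8.490 × 10^-6 m.

8.490 × 10^-6 m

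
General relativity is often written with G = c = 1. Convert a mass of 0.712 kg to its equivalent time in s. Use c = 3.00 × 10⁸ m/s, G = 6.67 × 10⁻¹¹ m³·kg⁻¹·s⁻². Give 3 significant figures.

1.76 × 10⁻³⁶ s

Mass → time via G/c³.
0.712 kg × (G/c³) = 1.76 × 10⁻³⁶ s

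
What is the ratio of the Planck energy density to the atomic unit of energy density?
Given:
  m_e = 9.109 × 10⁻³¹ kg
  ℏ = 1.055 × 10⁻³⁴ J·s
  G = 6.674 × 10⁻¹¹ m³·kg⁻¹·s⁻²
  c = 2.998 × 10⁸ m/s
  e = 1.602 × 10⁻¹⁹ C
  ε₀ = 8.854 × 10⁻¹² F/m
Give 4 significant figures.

1.581 × 10¹⁰⁰

Planck energy density: u_P = c⁷/(ℏG²) = 4.632 × 10¹¹³ J/m³
atomic unit of energy density: u_au = E_h/a₀³ = m_e⁴e¹⁰/((4πε₀)⁵ℏ⁸) = 2.929 × 10¹³ J/m³
ratio = 4.632 × 10¹¹³ / 2.929 × 10¹³ = 1.581 × 10¹⁰⁰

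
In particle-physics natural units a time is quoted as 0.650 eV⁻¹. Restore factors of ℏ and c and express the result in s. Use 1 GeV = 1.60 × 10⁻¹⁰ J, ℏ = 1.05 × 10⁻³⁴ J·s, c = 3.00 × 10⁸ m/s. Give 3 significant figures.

A time is [E]⁻¹ in ℏ=c=1; restore one factor of ℏ.
1 GeV⁻¹ → ℏ × (1 GeV in J)⁻¹ = 6.56 × 10⁻²⁵ s.
Convert the energy scale: 0.650 eV⁻¹ = 6.50 × 10⁸ GeV⁻¹.
Result: 6.50 × 10⁸ × 6.56 × 10⁻²⁵ = 4.27 × 10⁻¹⁶ s.

4.27 × 10⁻¹⁶ s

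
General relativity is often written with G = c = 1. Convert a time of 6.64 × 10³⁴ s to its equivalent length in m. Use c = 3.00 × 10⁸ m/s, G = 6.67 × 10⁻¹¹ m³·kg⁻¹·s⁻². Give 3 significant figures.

Time → length via c.
6.64 × 10³⁴ s × (c) = 1.99 × 10⁴³ m

1.99 × 10⁴³ m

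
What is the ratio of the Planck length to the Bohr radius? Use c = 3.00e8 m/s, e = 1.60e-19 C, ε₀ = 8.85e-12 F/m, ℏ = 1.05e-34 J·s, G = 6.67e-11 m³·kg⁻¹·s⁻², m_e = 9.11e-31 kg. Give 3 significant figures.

3.06e-25

Planck length: ℓ_P = √(ℏG/c³) = 1.61e-35 m
Bohr radius: a₀ = 4πε₀ℏ²/(m_e e²) = 5.26e-11 m
ratio = 1.61e-35 / 5.26e-11 = 3.06e-25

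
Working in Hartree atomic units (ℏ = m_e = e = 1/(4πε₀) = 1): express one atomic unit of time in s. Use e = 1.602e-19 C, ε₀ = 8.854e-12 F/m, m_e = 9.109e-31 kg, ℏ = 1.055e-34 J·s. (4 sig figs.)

2.423e-17 s

From ℏ = m_e = e = 1/(4πε₀) = 1 the time scale is τ_au = (4πε₀)²ℏ³/(m_e e⁴).
E_h = 4.354e-18 J
ℏ/E_h = 2.423e-17 s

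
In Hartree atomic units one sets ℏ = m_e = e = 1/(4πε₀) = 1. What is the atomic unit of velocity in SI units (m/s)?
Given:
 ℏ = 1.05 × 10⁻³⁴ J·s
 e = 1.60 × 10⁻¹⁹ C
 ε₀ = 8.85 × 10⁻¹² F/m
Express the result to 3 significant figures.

v_au = e²/(4πε₀ℏ)
  = 2.56 × 10⁻³⁸ / 1.17 × 10⁻⁴⁴
  = 2.19 × 10⁶ m/s

2.19 × 10⁶ m/s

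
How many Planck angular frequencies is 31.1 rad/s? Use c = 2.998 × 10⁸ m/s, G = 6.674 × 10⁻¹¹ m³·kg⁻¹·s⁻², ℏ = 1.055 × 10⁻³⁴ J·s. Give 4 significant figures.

Planck angular frequency: ω_P = √(c⁵/(ℏG)) = 1.855 × 10⁴³ rad/s.
31.1 / 1.855 × 10⁴³ = 1.677 × 10⁻⁴²

1.677 × 10⁻⁴²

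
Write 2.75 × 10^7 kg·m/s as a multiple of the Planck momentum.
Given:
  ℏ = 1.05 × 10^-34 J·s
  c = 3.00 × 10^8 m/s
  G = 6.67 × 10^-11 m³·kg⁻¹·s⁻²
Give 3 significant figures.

Planck momentum: p_P = √(ℏc³/G) = 6.52 kg·m/s.
2.75 × 10^7 / 6.52 = 4.22 × 10^6

4.22 × 10^6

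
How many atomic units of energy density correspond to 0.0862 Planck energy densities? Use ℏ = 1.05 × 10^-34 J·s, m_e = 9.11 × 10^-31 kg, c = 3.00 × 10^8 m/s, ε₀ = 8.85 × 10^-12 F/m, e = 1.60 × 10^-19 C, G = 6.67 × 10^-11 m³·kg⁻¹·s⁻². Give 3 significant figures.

Planck energy density: u_P = c⁷/(ℏG²) = 4.68 × 10^113 J/m³
atomic unit of energy density: u_au = E_h/a₀³ = m_e⁴e¹⁰/((4πε₀)⁵ℏ⁸) = 3.01 × 10^13 J/m³
0.0862 × 4.68 × 10^113 / 3.01 × 10^13 = 1.34 × 10^99

1.34 × 10^99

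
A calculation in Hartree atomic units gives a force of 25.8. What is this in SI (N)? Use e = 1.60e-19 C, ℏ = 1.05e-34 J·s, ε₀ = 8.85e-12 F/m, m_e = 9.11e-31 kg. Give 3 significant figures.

One atomic unit of force: F_au = E_h/a₀ = m_e²e⁶/((4πε₀)³ℏ⁴) = 8.33e-8 N.
25.8 × 8.33e-8 N = 2.15e-6 N

2.15e-6 N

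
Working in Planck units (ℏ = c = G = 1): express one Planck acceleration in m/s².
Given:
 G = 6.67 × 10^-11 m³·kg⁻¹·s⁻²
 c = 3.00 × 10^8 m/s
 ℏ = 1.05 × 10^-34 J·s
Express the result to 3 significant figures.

5.59 × 10^51 m/s²

The unique combination of the constants set to 1 with dimensions of acceleration is a_P = √(c⁷/(ℏG)).
  = √(3.12 × 10^103)
  = 5.59 × 10^51 m/s²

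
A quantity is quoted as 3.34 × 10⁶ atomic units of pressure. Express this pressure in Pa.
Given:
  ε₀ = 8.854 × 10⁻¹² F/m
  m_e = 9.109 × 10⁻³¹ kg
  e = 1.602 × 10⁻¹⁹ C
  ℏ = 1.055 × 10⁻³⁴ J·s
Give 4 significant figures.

One atomic unit of pressure: P_au = E_h/a₀³ = m_e⁴e¹⁰/((4πε₀)⁵ℏ⁸) = 2.929 × 10¹³ Pa.
3.34 × 10⁶ × 2.929 × 10¹³ Pa = 9.783 × 10¹⁹ Pa

9.783 × 10¹⁹ Pa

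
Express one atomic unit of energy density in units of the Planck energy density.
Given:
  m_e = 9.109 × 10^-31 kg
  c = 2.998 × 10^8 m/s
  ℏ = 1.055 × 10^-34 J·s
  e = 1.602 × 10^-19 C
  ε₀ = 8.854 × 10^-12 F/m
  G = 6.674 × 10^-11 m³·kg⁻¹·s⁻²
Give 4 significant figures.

6.323 × 10^-101

atomic unit of energy density: u_au = E_h/a₀³ = m_e⁴e¹⁰/((4πε₀)⁵ℏ⁸) = 2.929 × 10^13 J/m³
Planck energy density: u_P = c⁷/(ℏG²) = 4.632 × 10^113 J/m³
ratio = 2.929 × 10^13 / 4.632 × 10^113 = 6.323 × 10^-101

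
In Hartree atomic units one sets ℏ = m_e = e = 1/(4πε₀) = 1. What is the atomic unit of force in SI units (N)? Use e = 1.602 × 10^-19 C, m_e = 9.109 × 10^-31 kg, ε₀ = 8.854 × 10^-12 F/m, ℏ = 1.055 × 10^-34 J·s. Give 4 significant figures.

8.220 × 10^-8 N

F_au = E_h/a₀ = m_e²e⁶/((4πε₀)³ℏ⁴)
E_h = 4.354 × 10^-18 J
a₀ = 5.297 × 10^-11 m
E_h/a₀ = 8.220 × 10^-8 N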